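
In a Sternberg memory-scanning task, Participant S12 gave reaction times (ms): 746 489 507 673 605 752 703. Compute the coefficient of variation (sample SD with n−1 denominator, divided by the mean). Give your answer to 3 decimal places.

n = 7, Σ = 4475, M = 639.2857
Σ(x−M)² = 70549.429; s = √(70549.429/6) = 108.4354
CV = 108.4354 / 639.2857 = 0.16962

0.170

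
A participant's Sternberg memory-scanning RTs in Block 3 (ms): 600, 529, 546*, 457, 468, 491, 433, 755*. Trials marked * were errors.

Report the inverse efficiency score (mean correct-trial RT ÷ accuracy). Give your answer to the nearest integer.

662 ms

Correct trials (n=6): 600, 529, 457, 468, 491, 433
Mean correct RT = 2978/6 = 496.3333 ms
Proportion correct = 6/8
IES = 496.3333 / (6/8) = 661.778 ms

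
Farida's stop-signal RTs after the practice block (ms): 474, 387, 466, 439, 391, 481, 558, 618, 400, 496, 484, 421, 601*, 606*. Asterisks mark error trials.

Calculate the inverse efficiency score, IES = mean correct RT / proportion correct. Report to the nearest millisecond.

546 ms

Correct trials (n=12): 474, 387, 466, 439, 391, 481, 558, 618, 400, 496, 484, 421
Mean correct RT = 5615/12 = 467.9167 ms
Proportion correct = 12/14
IES = 467.9167 / (12/14) = 545.903 ms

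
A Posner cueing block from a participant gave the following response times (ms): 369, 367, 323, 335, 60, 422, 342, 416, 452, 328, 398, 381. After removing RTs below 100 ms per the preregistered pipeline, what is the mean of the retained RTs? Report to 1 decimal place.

375.7 ms

Excluded: 60
Retained (n=11): Σ = 4133
Mean = 4133/11 = 375.7273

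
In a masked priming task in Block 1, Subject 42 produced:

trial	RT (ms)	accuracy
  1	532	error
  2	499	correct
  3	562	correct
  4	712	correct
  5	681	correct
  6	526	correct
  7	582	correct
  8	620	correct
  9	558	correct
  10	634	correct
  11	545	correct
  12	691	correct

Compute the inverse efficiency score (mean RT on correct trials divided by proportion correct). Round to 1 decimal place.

655.5 ms

Correct trials (n=11): 499, 562, 712, 681, 526, 582, 620, 558, 634, 545, 691
Mean correct RT = 6610/11 = 600.9091 ms
Proportion correct = 11/12
IES = 600.9091 / (11/12) = 655.537 ms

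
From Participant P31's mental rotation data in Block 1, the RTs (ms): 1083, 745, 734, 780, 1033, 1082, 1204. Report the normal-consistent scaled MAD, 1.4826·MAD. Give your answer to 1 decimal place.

Sorted: 734, 745, 780, 1033, 1082, 1083, 1204 → median = 1033
|x − 1033| sorted: 0, 49, 50, 171, 253, 288, 299 → MAD = 171
Robust SD ≈ 1.4826 × 171 = 253.525

253.5 ms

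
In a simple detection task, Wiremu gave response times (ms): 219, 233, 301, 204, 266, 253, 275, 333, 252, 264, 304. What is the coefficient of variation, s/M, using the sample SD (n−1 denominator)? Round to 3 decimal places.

0.145

n = 11, Σ = 2904, M = 264.0000
Σ(x−M)² = 14706.000; s = √(14706.000/10) = 38.3484
CV = 38.3484 / 264.0000 = 0.14526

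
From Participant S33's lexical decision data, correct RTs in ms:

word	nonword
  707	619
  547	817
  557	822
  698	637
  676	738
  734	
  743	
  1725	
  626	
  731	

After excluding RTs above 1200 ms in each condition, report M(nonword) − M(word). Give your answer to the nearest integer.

word: exclude 1725
M(word) = 6019/9 = 668.778
M(nonword) = 3633/5 = 726.600
Difference = 726.600 − 668.778 = 57.822 ms

58 ms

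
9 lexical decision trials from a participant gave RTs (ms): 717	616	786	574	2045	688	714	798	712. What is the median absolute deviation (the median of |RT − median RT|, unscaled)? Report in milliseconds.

72 ms

Sorted: 574, 616, 688, 712, 714, 717, 786, 798, 2045 → median = 714
|x − 714|: 3, 98, 72, 140, 1331, 26, 0, 84, 2
Sorted deviations: 0, 2, 3, 26, 72, 84, 98, 140, 1331 → MAD = 72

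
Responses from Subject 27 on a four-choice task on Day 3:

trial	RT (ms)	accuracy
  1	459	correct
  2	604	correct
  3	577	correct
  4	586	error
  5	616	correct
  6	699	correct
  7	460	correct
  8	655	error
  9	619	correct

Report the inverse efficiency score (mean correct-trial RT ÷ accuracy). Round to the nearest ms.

Correct trials (n=7): 459, 604, 577, 616, 699, 460, 619
Mean correct RT = 4034/7 = 576.2857 ms
Proportion correct = 7/9
IES = 576.2857 / (7/9) = 740.939 ms

741 ms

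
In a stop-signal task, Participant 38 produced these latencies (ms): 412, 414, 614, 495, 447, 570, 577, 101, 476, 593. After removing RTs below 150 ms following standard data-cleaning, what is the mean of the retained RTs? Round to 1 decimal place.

510.9 ms

Excluded: 101
Retained (n=9): Σ = 4598
Mean = 4598/9 = 510.8889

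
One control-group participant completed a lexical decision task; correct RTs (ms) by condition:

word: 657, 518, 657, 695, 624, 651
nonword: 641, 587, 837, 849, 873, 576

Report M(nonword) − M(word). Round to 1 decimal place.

M(word) = 3802/6 = 633.667
M(nonword) = 4363/6 = 727.167
Difference = 727.167 − 633.667 = 93.500 ms

93.5 ms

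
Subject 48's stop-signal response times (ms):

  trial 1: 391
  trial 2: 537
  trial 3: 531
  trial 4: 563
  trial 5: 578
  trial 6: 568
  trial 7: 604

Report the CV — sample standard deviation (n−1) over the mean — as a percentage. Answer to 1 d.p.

n = 7, Σ = 3772, M = 538.8571
Σ(x−M)² = 29134.857; s = √(29134.857/6) = 69.6836
CV = 69.6836 / 538.8571 = 0.12932 = 12.932%

12.9%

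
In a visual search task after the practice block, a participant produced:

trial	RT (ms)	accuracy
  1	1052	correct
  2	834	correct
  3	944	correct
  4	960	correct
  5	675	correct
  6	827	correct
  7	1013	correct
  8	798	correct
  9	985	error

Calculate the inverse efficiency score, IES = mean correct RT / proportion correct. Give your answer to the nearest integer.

999 ms

Correct trials (n=8): 1052, 834, 944, 960, 675, 827, 1013, 798
Mean correct RT = 7103/8 = 887.8750 ms
Proportion correct = 8/9
IES = 887.8750 / (8/9) = 998.859 ms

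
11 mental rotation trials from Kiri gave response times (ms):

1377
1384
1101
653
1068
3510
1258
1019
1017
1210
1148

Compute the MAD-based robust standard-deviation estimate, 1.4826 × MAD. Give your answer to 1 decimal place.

Sorted: 653, 1017, 1019, 1068, 1101, 1148, 1210, 1258, 1377, 1384, 3510 → median = 1148
|x − 1148| sorted: 0, 47, 62, 80, 110, 129, 131, 229, 236, 495, 2362 → MAD = 129
Robust SD ≈ 1.4826 × 129 = 191.255

191.3 ms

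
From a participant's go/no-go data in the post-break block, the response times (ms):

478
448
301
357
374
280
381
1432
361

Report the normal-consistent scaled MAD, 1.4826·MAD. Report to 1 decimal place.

Sorted: 280, 301, 357, 361, 374, 381, 448, 478, 1432 → median = 374
|x − 374| sorted: 0, 7, 13, 17, 73, 74, 94, 104, 1058 → MAD = 73
Robust SD ≈ 1.4826 × 73 = 108.230

108.2 ms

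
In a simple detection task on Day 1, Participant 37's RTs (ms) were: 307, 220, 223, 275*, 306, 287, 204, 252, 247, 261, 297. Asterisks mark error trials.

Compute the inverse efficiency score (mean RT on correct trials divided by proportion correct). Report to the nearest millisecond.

286 ms

Correct trials (n=10): 307, 220, 223, 306, 287, 204, 252, 247, 261, 297
Mean correct RT = 2604/10 = 260.4000 ms
Proportion correct = 10/11
IES = 260.4000 / (10/11) = 286.440 ms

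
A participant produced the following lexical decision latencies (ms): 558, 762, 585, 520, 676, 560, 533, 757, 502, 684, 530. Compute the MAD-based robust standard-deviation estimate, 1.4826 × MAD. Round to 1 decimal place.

59.3 ms

Sorted: 502, 520, 530, 533, 558, 560, 585, 676, 684, 757, 762 → median = 560
|x − 560| sorted: 0, 2, 25, 27, 30, 40, 58, 116, 124, 197, 202 → MAD = 40
Robust SD ≈ 1.4826 × 40 = 59.304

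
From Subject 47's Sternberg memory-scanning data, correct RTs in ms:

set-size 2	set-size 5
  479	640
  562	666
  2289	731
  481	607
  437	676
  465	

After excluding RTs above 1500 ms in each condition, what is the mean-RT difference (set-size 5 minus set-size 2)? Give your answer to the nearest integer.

set-size 2: exclude 2289
M(set-size 2) = 2424/5 = 484.800
M(set-size 5) = 3320/5 = 664.000
Difference = 664.000 − 484.800 = 179.200 ms

179 ms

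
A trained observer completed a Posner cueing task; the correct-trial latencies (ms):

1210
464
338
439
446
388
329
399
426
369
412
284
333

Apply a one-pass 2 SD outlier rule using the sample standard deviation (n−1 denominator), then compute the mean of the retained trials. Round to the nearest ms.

386 ms

n = 13, ΣRT = 5837, M = 449.000
Σ(x−M)² = 661376.00; s = √(661376.00/12) = 234.765
Cutoffs: 449.000 ± 2·234.765 → [-20.5, 918.5]
Outside: 1210 → excluded.
Retained (n=12): Σ = 4627, mean = 4627/12 = 385.583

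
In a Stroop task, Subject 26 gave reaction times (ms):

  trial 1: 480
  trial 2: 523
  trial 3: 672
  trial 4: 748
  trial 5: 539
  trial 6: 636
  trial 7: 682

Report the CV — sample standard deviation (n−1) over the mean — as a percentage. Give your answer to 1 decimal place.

16.1%

n = 7, Σ = 4280, M = 611.4286
Σ(x−M)² = 58243.714; s = √(58243.714/6) = 98.5256
CV = 98.5256 / 611.4286 = 0.16114 = 16.114%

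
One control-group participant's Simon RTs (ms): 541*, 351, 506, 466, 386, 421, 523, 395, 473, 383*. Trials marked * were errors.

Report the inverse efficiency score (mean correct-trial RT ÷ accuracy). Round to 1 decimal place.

550.2 ms

Correct trials (n=8): 351, 506, 466, 386, 421, 523, 395, 473
Mean correct RT = 3521/8 = 440.1250 ms
Proportion correct = 8/10
IES = 440.1250 / (8/10) = 550.156 ms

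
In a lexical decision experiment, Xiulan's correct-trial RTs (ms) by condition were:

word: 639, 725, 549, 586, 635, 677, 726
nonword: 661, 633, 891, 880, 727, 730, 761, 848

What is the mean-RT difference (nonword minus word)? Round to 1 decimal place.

118.2 ms

M(word) = 4537/7 = 648.143
M(nonword) = 6131/8 = 766.375
Difference = 766.375 − 648.143 = 118.232 ms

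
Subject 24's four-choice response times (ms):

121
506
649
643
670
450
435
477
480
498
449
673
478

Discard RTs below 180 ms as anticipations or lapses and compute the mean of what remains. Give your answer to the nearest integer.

534 ms

Excluded: 121
Retained (n=12): Σ = 6408
Mean = 6408/12 = 534.0000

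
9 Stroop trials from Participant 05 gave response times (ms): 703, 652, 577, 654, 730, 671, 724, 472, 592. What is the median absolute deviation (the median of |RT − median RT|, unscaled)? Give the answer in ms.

62 ms

Sorted: 472, 577, 592, 652, 654, 671, 703, 724, 730 → median = 654
|x − 654|: 49, 2, 77, 0, 76, 17, 70, 182, 62
Sorted deviations: 0, 2, 17, 49, 62, 70, 76, 77, 182 → MAD = 62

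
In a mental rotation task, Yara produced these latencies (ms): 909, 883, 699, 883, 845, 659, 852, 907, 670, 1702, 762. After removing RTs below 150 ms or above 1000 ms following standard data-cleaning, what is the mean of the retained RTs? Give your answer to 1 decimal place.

Excluded: 1702
Retained (n=10): Σ = 8069
Mean = 8069/10 = 806.9000

806.9 ms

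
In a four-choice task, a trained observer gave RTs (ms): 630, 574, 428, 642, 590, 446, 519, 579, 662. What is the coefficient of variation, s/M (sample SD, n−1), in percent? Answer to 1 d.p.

n = 9, Σ = 5070, M = 563.3333
Σ(x−M)² = 55486.000; s = √(55486.000/8) = 83.2812
CV = 83.2812 / 563.3333 = 0.14784 = 14.784%

14.8%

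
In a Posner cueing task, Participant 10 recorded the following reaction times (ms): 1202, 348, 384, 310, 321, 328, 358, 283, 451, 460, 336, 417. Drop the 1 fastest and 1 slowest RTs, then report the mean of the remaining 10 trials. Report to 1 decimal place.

371.3 ms

Sorted: 283, 310, 321, 328, 336, 348, 358, 384, 417, 451, 460, 1202
Drop lowest 1 (283) and highest 1 (1202)
Remaining (n=10): Σ = 3713, mean = 3713/10 = 371.300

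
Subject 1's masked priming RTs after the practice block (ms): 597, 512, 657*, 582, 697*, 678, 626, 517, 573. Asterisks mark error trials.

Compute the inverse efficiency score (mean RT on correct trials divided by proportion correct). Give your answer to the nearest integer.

Correct trials (n=7): 597, 512, 582, 678, 626, 517, 573
Mean correct RT = 4085/7 = 583.5714 ms
Proportion correct = 7/9
IES = 583.5714 / (7/9) = 750.306 ms

750 ms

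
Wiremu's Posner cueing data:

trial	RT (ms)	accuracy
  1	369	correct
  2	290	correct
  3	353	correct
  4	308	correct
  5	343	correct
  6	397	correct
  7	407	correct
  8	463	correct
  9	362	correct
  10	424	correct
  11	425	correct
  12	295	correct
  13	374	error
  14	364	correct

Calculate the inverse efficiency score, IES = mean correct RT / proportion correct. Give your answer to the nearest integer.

Correct trials (n=13): 369, 290, 353, 308, 343, 397, 407, 463, 362, 424, 425, 295, 364
Mean correct RT = 4800/13 = 369.2308 ms
Proportion correct = 13/14
IES = 369.2308 / (13/14) = 397.633 ms

398 ms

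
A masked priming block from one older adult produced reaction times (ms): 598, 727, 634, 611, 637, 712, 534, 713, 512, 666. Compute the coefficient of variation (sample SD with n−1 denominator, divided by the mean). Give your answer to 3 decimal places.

n = 10, Σ = 6344, M = 634.4000
Σ(x−M)² = 48714.400; s = √(48714.400/9) = 73.5711
CV = 73.5711 / 634.4000 = 0.11597

0.116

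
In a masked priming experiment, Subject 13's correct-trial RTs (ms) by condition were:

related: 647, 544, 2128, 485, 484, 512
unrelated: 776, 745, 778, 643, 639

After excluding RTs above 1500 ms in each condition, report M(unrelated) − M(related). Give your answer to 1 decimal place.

181.8 ms

related: exclude 2128
M(related) = 2672/5 = 534.400
M(unrelated) = 3581/5 = 716.200
Difference = 716.200 − 534.400 = 181.800 ms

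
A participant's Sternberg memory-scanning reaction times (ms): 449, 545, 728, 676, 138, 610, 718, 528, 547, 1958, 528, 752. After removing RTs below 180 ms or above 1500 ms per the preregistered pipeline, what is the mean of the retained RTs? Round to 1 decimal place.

Excluded: 138, 1958
Retained (n=10): Σ = 6081
Mean = 6081/10 = 608.1000

608.1 ms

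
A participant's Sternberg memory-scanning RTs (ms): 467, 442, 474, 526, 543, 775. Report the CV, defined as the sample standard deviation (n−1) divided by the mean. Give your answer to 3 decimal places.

0.227

n = 6, Σ = 3227, M = 537.8333
Σ(x−M)² = 74690.833; s = √(74690.833/5) = 122.2218
CV = 122.2218 / 537.8333 = 0.22725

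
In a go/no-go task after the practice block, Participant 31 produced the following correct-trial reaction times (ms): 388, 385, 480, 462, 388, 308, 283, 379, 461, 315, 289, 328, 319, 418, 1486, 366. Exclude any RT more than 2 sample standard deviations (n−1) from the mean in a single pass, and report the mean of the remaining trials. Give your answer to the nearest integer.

371 ms

n = 16, ΣRT = 7055, M = 440.938
Σ(x−M)² = 1222424.94; s = √(1222424.94/15) = 285.473
Cutoffs: 440.938 ± 2·285.473 → [-130.0, 1011.9]
Outside: 1486 → excluded.
Retained (n=15): Σ = 5569, mean = 5569/15 = 371.267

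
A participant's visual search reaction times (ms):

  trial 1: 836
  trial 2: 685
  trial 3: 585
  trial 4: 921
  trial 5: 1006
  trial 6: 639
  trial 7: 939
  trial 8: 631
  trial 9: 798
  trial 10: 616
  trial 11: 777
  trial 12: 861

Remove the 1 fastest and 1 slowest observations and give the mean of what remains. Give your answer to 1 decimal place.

Sorted: 585, 616, 631, 639, 685, 777, 798, 836, 861, 921, 939, 1006
Drop lowest 1 (585) and highest 1 (1006)
Remaining (n=10): Σ = 7703, mean = 7703/10 = 770.300

770.3 ms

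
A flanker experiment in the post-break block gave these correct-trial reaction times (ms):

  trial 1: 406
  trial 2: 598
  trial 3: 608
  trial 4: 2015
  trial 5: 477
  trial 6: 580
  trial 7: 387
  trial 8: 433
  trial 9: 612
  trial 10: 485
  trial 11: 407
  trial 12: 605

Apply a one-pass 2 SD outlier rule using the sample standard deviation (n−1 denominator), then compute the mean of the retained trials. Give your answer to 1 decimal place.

508.9 ms

n = 12, ΣRT = 7613, M = 634.417
Σ(x−M)² = 2165144.92; s = √(2165144.92/11) = 443.657
Cutoffs: 634.417 ± 2·443.657 → [-252.9, 1521.7]
Outside: 2015 → excluded.
Retained (n=11): Σ = 5598, mean = 5598/11 = 508.909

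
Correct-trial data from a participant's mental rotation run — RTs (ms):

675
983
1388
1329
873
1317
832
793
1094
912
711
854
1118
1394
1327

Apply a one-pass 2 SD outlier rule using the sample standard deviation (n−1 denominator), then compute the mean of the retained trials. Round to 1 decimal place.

1040.0 ms

n = 15, ΣRT = 15600, M = 1040.000
Σ(x−M)² = 925896.00; s = √(925896.00/14) = 257.168
Cutoffs: 1040.000 ± 2·257.168 → [525.7, 1554.3]
No RTs fall outside the cutoffs; all 15 retained. Mean = 15600/15 = 1040.000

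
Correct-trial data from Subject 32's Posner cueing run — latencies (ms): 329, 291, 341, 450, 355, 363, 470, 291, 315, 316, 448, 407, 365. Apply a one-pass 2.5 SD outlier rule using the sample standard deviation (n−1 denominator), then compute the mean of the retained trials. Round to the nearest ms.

n = 13, ΣRT = 4741, M = 364.692
Σ(x−M)² = 44730.77; s = √(44730.77/12) = 61.054
Cutoffs: 364.692 ± 2.5·61.054 → [212.1, 517.3]
No RTs fall outside the cutoffs; all 13 retained. Mean = 4741/13 = 364.692

365 ms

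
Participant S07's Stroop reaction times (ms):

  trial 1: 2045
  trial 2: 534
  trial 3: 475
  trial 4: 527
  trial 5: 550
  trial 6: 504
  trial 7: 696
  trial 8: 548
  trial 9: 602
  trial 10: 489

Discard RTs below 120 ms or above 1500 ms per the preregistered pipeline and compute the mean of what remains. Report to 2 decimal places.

547.22 ms

Excluded: 2045
Retained (n=9): Σ = 4925
Mean = 4925/9 = 547.2222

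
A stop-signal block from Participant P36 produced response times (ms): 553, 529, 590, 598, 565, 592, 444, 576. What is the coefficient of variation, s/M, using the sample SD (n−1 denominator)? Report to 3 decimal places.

n = 8, Σ = 4447, M = 555.8750
Σ(x−M)² = 17978.875; s = √(17978.875/7) = 50.6795
CV = 50.6795 / 555.8750 = 0.09117

0.091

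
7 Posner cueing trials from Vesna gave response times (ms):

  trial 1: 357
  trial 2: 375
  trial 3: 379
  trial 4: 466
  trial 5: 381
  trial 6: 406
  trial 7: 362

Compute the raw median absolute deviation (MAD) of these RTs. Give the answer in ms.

17 ms

Sorted: 357, 362, 375, 379, 381, 406, 466 → median = 379
|x − 379|: 22, 4, 0, 87, 2, 27, 17
Sorted deviations: 0, 2, 4, 17, 22, 27, 87 → MAD = 17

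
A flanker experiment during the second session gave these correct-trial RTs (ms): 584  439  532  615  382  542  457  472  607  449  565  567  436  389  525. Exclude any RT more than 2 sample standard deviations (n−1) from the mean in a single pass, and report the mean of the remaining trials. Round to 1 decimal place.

504.1 ms

n = 15, ΣRT = 7561, M = 504.067
Σ(x−M)² = 82904.93; s = √(82904.93/14) = 76.953
Cutoffs: 504.067 ± 2·76.953 → [350.2, 658.0]
No RTs fall outside the cutoffs; all 15 retained. Mean = 7561/15 = 504.067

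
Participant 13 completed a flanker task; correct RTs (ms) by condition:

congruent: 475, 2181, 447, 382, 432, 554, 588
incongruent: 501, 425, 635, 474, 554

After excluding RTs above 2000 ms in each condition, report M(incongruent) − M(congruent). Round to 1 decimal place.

congruent: exclude 2181
M(congruent) = 2878/6 = 479.667
M(incongruent) = 2589/5 = 517.800
Difference = 517.800 − 479.667 = 38.133 ms

38.1 ms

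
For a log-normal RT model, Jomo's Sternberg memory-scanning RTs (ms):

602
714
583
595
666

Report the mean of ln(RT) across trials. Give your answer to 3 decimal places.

6.446

ln(RT): 6.4003, 6.5709, 6.3682, 6.3886, 6.5013
Σ ln(RT) = 32.2292
Mean = 32.2292/5 = 6.44584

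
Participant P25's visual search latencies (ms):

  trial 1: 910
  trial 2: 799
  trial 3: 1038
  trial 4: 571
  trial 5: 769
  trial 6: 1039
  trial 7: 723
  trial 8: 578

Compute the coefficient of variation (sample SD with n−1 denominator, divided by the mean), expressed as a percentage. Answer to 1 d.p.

22.8%

n = 8, Σ = 6427, M = 803.3750
Σ(x−M)² = 234389.875; s = √(234389.875/7) = 182.9871
CV = 182.9871 / 803.3750 = 0.22777 = 22.777%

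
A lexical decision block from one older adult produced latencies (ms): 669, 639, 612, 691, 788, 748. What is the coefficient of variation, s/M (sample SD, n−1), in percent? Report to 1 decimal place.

n = 6, Σ = 4147, M = 691.1667
Σ(x−M)² = 22086.833; s = √(22086.833/5) = 66.4633
CV = 66.4633 / 691.1667 = 0.09616 = 9.616%

9.6%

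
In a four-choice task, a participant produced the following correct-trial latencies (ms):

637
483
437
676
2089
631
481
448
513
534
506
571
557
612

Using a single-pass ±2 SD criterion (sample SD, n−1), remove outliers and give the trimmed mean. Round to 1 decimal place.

545.1 ms

n = 14, ΣRT = 9175, M = 655.357
Σ(x−M)² = 2283443.21; s = √(2283443.21/13) = 419.106
Cutoffs: 655.357 ± 2·419.106 → [-182.9, 1493.6]
Outside: 2089 → excluded.
Retained (n=13): Σ = 7086, mean = 7086/13 = 545.077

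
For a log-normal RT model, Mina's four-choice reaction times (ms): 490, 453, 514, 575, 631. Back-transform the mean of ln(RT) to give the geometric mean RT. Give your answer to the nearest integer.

ln(RT): 6.1944, 6.1159, 6.2422, 6.3544, 6.4473
Mean ln(RT) = 31.3542/5 = 6.27084
Geometric mean = exp(6.27084) = 528.92 ms

529 ms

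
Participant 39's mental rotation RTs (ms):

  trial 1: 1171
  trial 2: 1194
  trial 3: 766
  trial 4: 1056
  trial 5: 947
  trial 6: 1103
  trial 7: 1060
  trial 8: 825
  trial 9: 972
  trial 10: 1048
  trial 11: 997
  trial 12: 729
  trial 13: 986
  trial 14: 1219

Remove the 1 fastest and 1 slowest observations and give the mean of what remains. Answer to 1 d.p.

Sorted: 729, 766, 825, 947, 972, 986, 997, 1048, 1056, 1060, 1103, 1171, 1194, 1219
Drop lowest 1 (729) and highest 1 (1219)
Remaining (n=12): Σ = 12125, mean = 12125/12 = 1010.417

1010.4 ms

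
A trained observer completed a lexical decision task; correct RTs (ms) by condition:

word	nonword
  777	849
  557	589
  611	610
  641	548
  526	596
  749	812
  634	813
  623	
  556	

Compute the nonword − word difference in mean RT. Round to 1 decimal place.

M(word) = 5674/9 = 630.444
M(nonword) = 4817/7 = 688.143
Difference = 688.143 − 630.444 = 57.698 ms

57.7 ms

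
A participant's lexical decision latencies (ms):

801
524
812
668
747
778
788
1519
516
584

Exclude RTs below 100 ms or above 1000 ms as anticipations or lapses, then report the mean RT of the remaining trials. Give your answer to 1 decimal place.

Excluded: 1519
Retained (n=9): Σ = 6218
Mean = 6218/9 = 690.8889

690.9 ms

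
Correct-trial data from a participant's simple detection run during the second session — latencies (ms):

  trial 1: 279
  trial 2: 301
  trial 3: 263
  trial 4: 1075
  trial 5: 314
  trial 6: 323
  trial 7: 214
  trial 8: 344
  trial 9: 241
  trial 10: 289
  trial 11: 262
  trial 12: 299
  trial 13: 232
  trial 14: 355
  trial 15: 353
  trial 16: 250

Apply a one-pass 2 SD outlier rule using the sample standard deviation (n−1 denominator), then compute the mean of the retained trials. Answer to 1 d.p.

287.9 ms

n = 16, ΣRT = 5394, M = 337.125
Σ(x−M)² = 608445.75; s = √(608445.75/15) = 201.403
Cutoffs: 337.125 ± 2·201.403 → [-65.7, 739.9]
Outside: 1075 → excluded.
Retained (n=15): Σ = 4319, mean = 4319/15 = 287.933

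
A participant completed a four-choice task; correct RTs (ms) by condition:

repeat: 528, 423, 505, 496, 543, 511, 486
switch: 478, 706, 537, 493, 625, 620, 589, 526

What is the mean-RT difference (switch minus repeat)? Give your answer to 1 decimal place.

M(repeat) = 3492/7 = 498.857
M(switch) = 4574/8 = 571.750
Difference = 571.750 − 498.857 = 72.893 ms

72.9 ms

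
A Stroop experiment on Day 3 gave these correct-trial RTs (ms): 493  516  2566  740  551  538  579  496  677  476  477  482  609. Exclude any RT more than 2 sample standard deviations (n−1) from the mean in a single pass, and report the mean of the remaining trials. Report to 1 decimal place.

552.8 ms

n = 13, ΣRT = 9200, M = 707.692
Σ(x−M)² = 3820432.77; s = √(3820432.77/12) = 564.242
Cutoffs: 707.692 ± 2·564.242 → [-420.8, 1836.2]
Outside: 2566 → excluded.
Retained (n=12): Σ = 6634, mean = 6634/12 = 552.833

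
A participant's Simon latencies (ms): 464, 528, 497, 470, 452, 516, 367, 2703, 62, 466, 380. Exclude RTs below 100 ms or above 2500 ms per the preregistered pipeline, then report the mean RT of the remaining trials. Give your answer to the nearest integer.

460 ms

Excluded: 62, 2703
Retained (n=9): Σ = 4140
Mean = 4140/9 = 460.0000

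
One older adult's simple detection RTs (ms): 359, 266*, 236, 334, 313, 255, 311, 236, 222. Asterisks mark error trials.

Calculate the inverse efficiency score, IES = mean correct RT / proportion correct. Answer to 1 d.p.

Correct trials (n=8): 359, 236, 334, 313, 255, 311, 236, 222
Mean correct RT = 2266/8 = 283.2500 ms
Proportion correct = 8/9
IES = 283.2500 / (8/9) = 318.656 ms

318.7 ms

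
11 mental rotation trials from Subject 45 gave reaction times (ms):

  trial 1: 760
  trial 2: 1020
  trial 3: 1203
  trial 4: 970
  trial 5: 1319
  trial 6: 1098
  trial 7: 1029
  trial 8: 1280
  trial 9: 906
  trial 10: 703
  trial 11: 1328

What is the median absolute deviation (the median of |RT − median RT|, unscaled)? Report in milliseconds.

Sorted: 703, 760, 906, 970, 1020, 1029, 1098, 1203, 1280, 1319, 1328 → median = 1029
|x − 1029|: 269, 9, 174, 59, 290, 69, 0, 251, 123, 326, 299
Sorted deviations: 0, 9, 59, 69, 123, 174, 251, 269, 290, 299, 326 → MAD = 174

174 ms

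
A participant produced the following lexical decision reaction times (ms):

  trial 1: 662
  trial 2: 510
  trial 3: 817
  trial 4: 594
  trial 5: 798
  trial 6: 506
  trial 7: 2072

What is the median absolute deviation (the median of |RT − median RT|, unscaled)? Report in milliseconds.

Sorted: 506, 510, 594, 662, 798, 817, 2072 → median = 662
|x − 662|: 0, 152, 155, 68, 136, 156, 1410
Sorted deviations: 0, 68, 136, 152, 155, 156, 1410 → MAD = 152

152 ms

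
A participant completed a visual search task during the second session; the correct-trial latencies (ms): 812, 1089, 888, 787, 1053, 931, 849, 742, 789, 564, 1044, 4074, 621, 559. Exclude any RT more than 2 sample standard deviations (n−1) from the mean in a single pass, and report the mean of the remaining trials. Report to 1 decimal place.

825.2 ms

n = 14, ΣRT = 14802, M = 1057.286
Σ(x−M)² = 10176320.86; s = √(10176320.86/13) = 884.756
Cutoffs: 1057.286 ± 2·884.756 → [-712.2, 2826.8]
Outside: 4074 → excluded.
Retained (n=13): Σ = 10728, mean = 10728/13 = 825.231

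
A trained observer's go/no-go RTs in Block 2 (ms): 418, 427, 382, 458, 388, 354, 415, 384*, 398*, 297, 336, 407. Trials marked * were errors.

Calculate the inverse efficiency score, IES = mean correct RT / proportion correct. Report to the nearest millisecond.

Correct trials (n=10): 418, 427, 382, 458, 388, 354, 415, 297, 336, 407
Mean correct RT = 3882/10 = 388.2000 ms
Proportion correct = 10/12
IES = 388.2000 / (10/12) = 465.840 ms

466 ms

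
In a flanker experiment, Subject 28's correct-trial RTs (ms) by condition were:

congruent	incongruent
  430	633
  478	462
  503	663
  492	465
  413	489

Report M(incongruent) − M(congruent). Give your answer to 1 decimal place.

79.2 ms

M(congruent) = 2316/5 = 463.200
M(incongruent) = 2712/5 = 542.400
Difference = 542.400 − 463.200 = 79.200 ms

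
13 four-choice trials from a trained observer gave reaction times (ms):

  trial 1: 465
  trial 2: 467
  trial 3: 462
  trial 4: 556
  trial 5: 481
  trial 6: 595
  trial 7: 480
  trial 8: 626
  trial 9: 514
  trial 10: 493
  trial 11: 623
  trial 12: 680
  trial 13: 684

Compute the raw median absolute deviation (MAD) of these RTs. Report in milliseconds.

49 ms

Sorted: 462, 465, 467, 480, 481, 493, 514, 556, 595, 623, 626, 680, 684 → median = 514
|x − 514|: 49, 47, 52, 42, 33, 81, 34, 112, 0, 21, 109, 166, 170
Sorted deviations: 0, 21, 33, 34, 42, 47, 49, 52, 81, 109, 112, 166, 170 → MAD = 49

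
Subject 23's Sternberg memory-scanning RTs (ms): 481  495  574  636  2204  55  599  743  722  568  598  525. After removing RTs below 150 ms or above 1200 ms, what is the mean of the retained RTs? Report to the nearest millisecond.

Excluded: 55, 2204
Retained (n=10): Σ = 5941
Mean = 5941/10 = 594.1000

594 ms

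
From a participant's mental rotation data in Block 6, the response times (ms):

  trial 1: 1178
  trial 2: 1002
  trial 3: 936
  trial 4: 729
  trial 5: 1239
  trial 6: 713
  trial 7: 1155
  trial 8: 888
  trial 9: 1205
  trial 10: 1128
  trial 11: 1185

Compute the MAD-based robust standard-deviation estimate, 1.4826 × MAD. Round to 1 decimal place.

Sorted: 713, 729, 888, 936, 1002, 1128, 1155, 1178, 1185, 1205, 1239 → median = 1128
|x − 1128| sorted: 0, 27, 50, 57, 77, 111, 126, 192, 240, 399, 415 → MAD = 111
Robust SD ≈ 1.4826 × 111 = 164.569

164.6 ms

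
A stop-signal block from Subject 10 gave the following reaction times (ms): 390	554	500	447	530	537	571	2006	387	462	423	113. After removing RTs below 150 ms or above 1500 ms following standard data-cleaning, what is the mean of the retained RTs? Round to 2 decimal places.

480.10 ms

Excluded: 113, 2006
Retained (n=10): Σ = 4801
Mean = 4801/10 = 480.1000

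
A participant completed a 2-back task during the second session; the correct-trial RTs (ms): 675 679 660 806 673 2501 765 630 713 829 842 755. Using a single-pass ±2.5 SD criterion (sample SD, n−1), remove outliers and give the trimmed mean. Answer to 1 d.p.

729.7 ms

n = 12, ΣRT = 10528, M = 877.333
Σ(x−M)² = 2929990.67; s = √(2929990.67/11) = 516.103
Cutoffs: 877.333 ± 2.5·516.103 → [-412.9, 2167.6]
Outside: 2501 → excluded.
Retained (n=11): Σ = 8027, mean = 8027/11 = 729.727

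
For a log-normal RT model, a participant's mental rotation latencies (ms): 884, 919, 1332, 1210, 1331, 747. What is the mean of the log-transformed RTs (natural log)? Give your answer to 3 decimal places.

ln(RT): 6.7845, 6.8233, 7.1944, 7.0984, 7.1937, 6.6161
Σ ln(RT) = 41.7103
Mean = 41.7103/6 = 6.95172

6.952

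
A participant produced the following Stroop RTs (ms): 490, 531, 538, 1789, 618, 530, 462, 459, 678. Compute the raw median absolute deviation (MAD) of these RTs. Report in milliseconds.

Sorted: 459, 462, 490, 530, 531, 538, 618, 678, 1789 → median = 531
|x − 531|: 41, 0, 7, 1258, 87, 1, 69, 72, 147
Sorted deviations: 0, 1, 7, 41, 69, 72, 87, 147, 1258 → MAD = 69

69 ms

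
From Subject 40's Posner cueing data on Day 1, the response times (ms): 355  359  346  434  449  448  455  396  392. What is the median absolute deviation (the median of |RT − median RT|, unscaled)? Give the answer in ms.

Sorted: 346, 355, 359, 392, 396, 434, 448, 449, 455 → median = 396
|x − 396|: 41, 37, 50, 38, 53, 52, 59, 0, 4
Sorted deviations: 0, 4, 37, 38, 41, 50, 52, 53, 59 → MAD = 41

41 ms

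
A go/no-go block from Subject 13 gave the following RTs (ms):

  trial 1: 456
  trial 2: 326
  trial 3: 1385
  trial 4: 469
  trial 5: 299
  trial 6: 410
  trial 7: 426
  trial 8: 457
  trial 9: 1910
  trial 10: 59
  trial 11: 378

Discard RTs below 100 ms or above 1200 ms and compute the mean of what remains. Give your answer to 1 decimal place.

402.6 ms

Excluded: 59, 1385, 1910
Retained (n=8): Σ = 3221
Mean = 3221/8 = 402.6250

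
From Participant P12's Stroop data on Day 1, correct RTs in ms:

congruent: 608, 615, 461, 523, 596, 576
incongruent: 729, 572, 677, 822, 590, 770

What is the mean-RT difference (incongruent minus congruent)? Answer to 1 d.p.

M(congruent) = 3379/6 = 563.167
M(incongruent) = 4160/6 = 693.333
Difference = 693.333 − 563.167 = 130.167 ms

130.2 ms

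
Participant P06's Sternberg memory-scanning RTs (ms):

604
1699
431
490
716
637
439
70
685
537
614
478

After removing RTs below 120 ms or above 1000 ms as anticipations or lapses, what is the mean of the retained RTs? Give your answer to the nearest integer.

563 ms

Excluded: 70, 1699
Retained (n=10): Σ = 5631
Mean = 5631/10 = 563.1000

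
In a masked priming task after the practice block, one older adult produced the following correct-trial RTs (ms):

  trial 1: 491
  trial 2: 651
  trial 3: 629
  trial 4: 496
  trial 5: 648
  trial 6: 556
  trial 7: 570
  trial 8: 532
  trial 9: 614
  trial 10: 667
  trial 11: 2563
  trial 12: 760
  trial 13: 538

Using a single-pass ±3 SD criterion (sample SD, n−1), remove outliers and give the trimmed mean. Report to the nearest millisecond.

596 ms

n = 13, ΣRT = 9715, M = 747.308
Σ(x−M)² = 3641306.77; s = √(3641306.77/12) = 550.856
Cutoffs: 747.308 ± 3·550.856 → [-905.3, 2399.9]
Outside: 2563 → excluded.
Retained (n=12): Σ = 7152, mean = 7152/12 = 596.000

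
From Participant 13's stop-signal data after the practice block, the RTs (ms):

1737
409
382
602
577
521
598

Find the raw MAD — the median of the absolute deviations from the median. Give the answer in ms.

Sorted: 382, 409, 521, 577, 598, 602, 1737 → median = 577
|x − 577|: 1160, 168, 195, 25, 0, 56, 21
Sorted deviations: 0, 21, 25, 56, 168, 195, 1160 → MAD = 56

56 ms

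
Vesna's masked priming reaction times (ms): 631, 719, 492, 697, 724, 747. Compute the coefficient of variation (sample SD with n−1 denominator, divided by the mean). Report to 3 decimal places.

0.142

n = 6, Σ = 4010, M = 668.3333
Σ(x−M)² = 45163.333; s = √(45163.333/5) = 95.0403
CV = 95.0403 / 668.3333 = 0.14221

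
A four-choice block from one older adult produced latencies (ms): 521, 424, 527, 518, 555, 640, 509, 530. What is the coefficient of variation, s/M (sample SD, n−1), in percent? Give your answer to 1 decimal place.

11.2%

n = 8, Σ = 4224, M = 528.0000
Σ(x−M)² = 24604.000; s = √(24604.000/7) = 59.2862
CV = 59.2862 / 528.0000 = 0.11228 = 11.228%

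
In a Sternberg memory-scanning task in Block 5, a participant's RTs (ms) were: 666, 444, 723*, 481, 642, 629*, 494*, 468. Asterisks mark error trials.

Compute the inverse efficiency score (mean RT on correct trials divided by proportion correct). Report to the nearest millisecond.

864 ms

Correct trials (n=5): 666, 444, 481, 642, 468
Mean correct RT = 2701/5 = 540.2000 ms
Proportion correct = 5/8
IES = 540.2000 / (5/8) = 864.320 ms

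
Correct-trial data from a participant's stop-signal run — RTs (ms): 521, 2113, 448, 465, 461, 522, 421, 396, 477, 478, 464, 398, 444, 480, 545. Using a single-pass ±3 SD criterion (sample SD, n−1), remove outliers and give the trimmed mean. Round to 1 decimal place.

465.7 ms

n = 15, ΣRT = 8633, M = 575.533
Σ(x−M)² = 2557895.73; s = √(2557895.73/14) = 427.442
Cutoffs: 575.533 ± 3·427.442 → [-706.8, 1857.9]
Outside: 2113 → excluded.
Retained (n=14): Σ = 6520, mean = 6520/14 = 465.714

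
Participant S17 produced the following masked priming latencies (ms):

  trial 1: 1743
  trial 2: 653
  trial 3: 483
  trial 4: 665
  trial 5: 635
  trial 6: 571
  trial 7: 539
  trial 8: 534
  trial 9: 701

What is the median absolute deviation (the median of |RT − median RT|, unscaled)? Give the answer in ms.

66 ms

Sorted: 483, 534, 539, 571, 635, 653, 665, 701, 1743 → median = 635
|x − 635|: 1108, 18, 152, 30, 0, 64, 96, 101, 66
Sorted deviations: 0, 18, 30, 64, 66, 96, 101, 152, 1108 → MAD = 66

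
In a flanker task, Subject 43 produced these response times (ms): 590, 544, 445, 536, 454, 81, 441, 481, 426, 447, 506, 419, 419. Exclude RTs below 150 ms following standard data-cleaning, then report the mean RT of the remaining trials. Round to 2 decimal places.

Excluded: 81
Retained (n=12): Σ = 5708
Mean = 5708/12 = 475.6667

475.67 ms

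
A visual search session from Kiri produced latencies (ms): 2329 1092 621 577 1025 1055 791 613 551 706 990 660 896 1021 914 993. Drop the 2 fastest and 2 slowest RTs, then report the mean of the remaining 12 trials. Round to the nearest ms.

857 ms

Sorted: 551, 577, 613, 621, 660, 706, 791, 896, 914, 990, 993, 1021, 1025, 1055, 1092, 2329
Drop lowest 2 (551, 577) and highest 2 (1092, 2329)
Remaining (n=12): Σ = 10285, mean = 10285/12 = 857.083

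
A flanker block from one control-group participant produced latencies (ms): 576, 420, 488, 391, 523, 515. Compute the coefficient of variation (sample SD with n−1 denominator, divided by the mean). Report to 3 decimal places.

0.142

n = 6, Σ = 2913, M = 485.5000
Σ(x−M)² = 23693.500; s = √(23693.500/5) = 68.8382
CV = 68.8382 / 485.5000 = 0.14179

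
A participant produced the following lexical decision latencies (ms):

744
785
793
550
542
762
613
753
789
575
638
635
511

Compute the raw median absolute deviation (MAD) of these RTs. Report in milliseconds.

Sorted: 511, 542, 550, 575, 613, 635, 638, 744, 753, 762, 785, 789, 793 → median = 638
|x − 638|: 106, 147, 155, 88, 96, 124, 25, 115, 151, 63, 0, 3, 127
Sorted deviations: 0, 3, 25, 63, 88, 96, 106, 115, 124, 127, 147, 151, 155 → MAD = 106

106 ms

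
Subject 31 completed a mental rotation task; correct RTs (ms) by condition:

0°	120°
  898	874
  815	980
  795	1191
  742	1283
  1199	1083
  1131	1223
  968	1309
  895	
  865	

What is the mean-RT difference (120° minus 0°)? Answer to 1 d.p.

M(0°) = 8308/9 = 923.111
M(120°) = 7943/7 = 1134.714
Difference = 1134.714 − 923.111 = 211.603 ms

211.6 ms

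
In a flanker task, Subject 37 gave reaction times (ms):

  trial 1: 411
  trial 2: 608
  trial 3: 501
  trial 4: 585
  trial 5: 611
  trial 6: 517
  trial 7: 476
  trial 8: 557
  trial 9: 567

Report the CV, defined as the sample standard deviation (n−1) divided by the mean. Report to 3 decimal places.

0.124

n = 9, Σ = 4833, M = 537.0000
Σ(x−M)² = 35414.000; s = √(35414.000/8) = 66.5338
CV = 66.5338 / 537.0000 = 0.12390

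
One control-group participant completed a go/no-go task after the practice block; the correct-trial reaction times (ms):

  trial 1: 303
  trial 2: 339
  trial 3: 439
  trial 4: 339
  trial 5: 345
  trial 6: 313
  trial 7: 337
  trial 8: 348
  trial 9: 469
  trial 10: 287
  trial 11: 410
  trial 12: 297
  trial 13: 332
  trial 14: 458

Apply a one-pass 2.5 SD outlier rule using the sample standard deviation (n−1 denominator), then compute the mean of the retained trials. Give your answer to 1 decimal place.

n = 14, ΣRT = 5016, M = 358.286
Σ(x−M)² = 47504.86; s = √(47504.86/13) = 60.450
Cutoffs: 358.286 ± 2.5·60.450 → [207.2, 509.4]
No RTs fall outside the cutoffs; all 14 retained. Mean = 5016/14 = 358.286

358.3 ms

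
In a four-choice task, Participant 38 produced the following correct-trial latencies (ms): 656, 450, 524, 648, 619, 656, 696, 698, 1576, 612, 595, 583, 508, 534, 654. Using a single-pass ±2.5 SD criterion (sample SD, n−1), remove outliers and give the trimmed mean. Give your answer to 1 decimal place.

602.4 ms

n = 15, ΣRT = 10009, M = 667.267
Σ(x−M)² = 956930.93; s = √(956930.93/14) = 261.443
Cutoffs: 667.267 ± 2.5·261.443 → [13.7, 1320.9]
Outside: 1576 → excluded.
Retained (n=14): Σ = 8433, mean = 8433/14 = 602.357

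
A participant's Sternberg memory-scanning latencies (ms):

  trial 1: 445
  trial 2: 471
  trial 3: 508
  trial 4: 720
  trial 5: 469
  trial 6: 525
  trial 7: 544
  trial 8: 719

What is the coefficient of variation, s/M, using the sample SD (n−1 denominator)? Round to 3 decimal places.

n = 8, Σ = 4401, M = 550.1250
Σ(x−M)² = 83712.875; s = √(83712.875/7) = 109.3571
CV = 109.3571 / 550.1250 = 0.19879

0.199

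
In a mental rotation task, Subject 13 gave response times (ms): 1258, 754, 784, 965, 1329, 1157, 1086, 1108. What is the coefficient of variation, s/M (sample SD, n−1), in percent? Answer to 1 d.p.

n = 8, Σ = 8441, M = 1055.1250
Σ(x−M)² = 302600.875; s = √(302600.875/7) = 207.9151
CV = 207.9151 / 1055.1250 = 0.19705 = 19.705%

19.7%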